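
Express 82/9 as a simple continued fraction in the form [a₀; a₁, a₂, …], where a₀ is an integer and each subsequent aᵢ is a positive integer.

[9; 9]

Run the Euclidean algorithm, recording each quotient:
⌊82/9⌋ = 9, remainder 1
⌊9/1⌋ = 9, remainder 0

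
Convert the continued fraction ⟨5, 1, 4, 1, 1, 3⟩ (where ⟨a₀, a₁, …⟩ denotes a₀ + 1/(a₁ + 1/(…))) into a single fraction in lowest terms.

227/39

Collapse the nested fraction from the inside out:
Start with 3.
1 + 1/(3/1) = 1 + 1/3 = 4/3
1 + 1/(4/3) = 1 + 3/4 = 7/4
4 + 1/(7/4) = 4 + 4/7 = 32/7
1 + 1/(32/7) = 1 + 7/32 = 39/32
5 + 1/(39/32) = 5 + 32/39 = 227/39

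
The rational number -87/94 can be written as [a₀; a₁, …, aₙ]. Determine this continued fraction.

[-1; 13, 2, 3]

Run the Euclidean algorithm, recording each quotient:
-87 = -1·94 + 7, so a_0 = -1
94 = 13·7 + 3, so a_1 = 13
7 = 2·3 + 1, so a_2 = 2
3 = 3·1 + 0, so a_3 = 3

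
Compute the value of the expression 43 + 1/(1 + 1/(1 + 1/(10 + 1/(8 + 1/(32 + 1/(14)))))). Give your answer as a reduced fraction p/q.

3334947/76624

Start with 14.
32 + 1/(14/1) = 32 + 1/14 = 449/14
8 + 1/(449/14) = 8 + 14/449 = 3606/449
10 + 1/(3606/449) = 10 + 449/3606 = 36509/3606
1 + 1/(36509/3606) = 1 + 3606/36509 = 40115/36509
1 + 1/(40115/36509) = 1 + 36509/40115 = 76624/40115
43 + 1/(76624/40115) = 43 + 40115/76624 = 3334947/76624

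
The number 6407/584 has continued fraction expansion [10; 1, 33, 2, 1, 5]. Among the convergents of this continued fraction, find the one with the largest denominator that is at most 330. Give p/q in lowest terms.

1130/103

a_0 = 10: 10/1  (≤ bound)
a_1 = 1: 11/1  (≤ bound)
a_2 = 33: 373/34  (≤ bound)
a_3 = 2: 757/69  (≤ bound)
a_4 = 1: 1130/103  (≤ bound)
a_5 = 5: 6407/584  (> 330, stop)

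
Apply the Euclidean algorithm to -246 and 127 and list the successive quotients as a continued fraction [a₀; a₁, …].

-246 ÷ 127 → quotient -2, remainder 8
127 ÷ 8 → quotient 15, remainder 7
8 ÷ 7 → quotient 1, remainder 1
7 ÷ 1 → quotient 7, remainder 0

[-2; 15, 1, 7]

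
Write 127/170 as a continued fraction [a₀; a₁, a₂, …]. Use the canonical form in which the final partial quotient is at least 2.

[0; 1, 2, 1, 20, 2]

127 ÷ 170 → quotient 0, remainder 127
170 ÷ 127 → quotient 1, remainder 43
127 ÷ 43 → quotient 2, remainder 41
43 ÷ 41 → quotient 1, remainder 2
41 ÷ 2 → quotient 20, remainder 1
2 ÷ 1 → quotient 2, remainder 0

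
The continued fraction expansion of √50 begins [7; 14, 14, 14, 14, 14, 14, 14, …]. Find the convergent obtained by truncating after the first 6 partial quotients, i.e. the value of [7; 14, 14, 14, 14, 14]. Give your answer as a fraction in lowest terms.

Starting at the tail and folding back:
Start with 14.
14 + 1/(14/1) = 14 + 1/14 = 197/14
14 + 1/(197/14) = 14 + 14/197 = 2772/197
14 + 1/(2772/197) = 14 + 197/2772 = 39005/2772
14 + 1/(39005/2772) = 14 + 2772/39005 = 548842/39005
7 + 1/(548842/39005) = 7 + 39005/548842 = 3880899/548842

3880899/548842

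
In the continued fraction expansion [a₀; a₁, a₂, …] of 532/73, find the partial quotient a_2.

2

532 ÷ 73 → quotient 7, remainder 21
73 ÷ 21 → quotient 3, remainder 10
21 ÷ 10 → quotient 2, remainder 1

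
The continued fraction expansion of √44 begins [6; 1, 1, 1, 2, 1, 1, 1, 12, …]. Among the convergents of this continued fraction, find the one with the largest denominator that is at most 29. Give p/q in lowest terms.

126/19

a_0 = 6: 6/1  (≤ bound)
a_1 = 1: 7/1  (≤ bound)
a_2 = 1: 13/2  (≤ bound)
a_3 = 1: 20/3  (≤ bound)
a_4 = 2: 53/8  (≤ bound)
a_5 = 1: 73/11  (≤ bound)
a_6 = 1: 126/19  (≤ bound)
a_7 = 1: 199/30  (> 29, stop)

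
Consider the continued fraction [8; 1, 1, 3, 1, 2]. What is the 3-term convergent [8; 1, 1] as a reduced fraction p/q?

Start with 1.
1 + 1/(1/1) = 1 + 1/1 = 2/1
8 + 1/(2/1) = 8 + 1/2 = 17/2

17/2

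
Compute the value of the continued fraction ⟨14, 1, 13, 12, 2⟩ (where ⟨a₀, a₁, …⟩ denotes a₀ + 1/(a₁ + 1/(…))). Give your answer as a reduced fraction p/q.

5255/352

Use the convergent recurrence hₖ = aₖ·hₖ₋₁ + hₖ₋₂ (and likewise for the denominators kₖ):
a_0 = 14: 14/1
a_1 = 1: 15/1
a_2 = 13: 209/14
a_3 = 12: 2523/169
a_4 = 2: 5255/352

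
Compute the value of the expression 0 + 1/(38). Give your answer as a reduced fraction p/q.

1/38

a_0 = 0: 0/1
a_1 = 38: 1/38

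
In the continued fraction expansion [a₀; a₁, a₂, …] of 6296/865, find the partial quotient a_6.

6296 ÷ 865 → quotient 7, remainder 241
865 ÷ 241 → quotient 3, remainder 142
241 ÷ 142 → quotient 1, remainder 99
142 ÷ 99 → quotient 1, remainder 43
99 ÷ 43 → quotient 2, remainder 13
43 ÷ 13 → quotient 3, remainder 4
13 ÷ 4 → quotient 3, remainder 1

3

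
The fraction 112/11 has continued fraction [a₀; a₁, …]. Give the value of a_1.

5

Apply division with remainder until the remainder is 0:
⌊112/11⌋ = 10, remainder 2
⌊11/2⌋ = 5, remainder 1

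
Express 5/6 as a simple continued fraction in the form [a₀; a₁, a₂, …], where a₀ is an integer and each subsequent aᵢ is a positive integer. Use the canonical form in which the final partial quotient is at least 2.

Repeatedly divide and take the remainder:
5 ÷ 6 → quotient 0, remainder 5
6 ÷ 5 → quotient 1, remainder 1
5 ÷ 1 → quotient 5, remainder 0

[0; 1, 5]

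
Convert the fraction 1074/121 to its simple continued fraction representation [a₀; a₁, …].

Run the Euclidean algorithm, recording each quotient:
⌊1074/121⌋ = 8, remainder 106
⌊121/106⌋ = 1, remainder 15
⌊106/15⌋ = 7, remainder 1
⌊15/1⌋ = 15, remainder 0

[8; 1, 7, 15]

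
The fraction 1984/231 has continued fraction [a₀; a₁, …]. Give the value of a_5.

1984 ÷ 231 → quotient 8, remainder 136
231 ÷ 136 → quotient 1, remainder 95
136 ÷ 95 → quotient 1, remainder 41
95 ÷ 41 → quotient 2, remainder 13
41 ÷ 13 → quotient 3, remainder 2
13 ÷ 2 → quotient 6, remainder 1

6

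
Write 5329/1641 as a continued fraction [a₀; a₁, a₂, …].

⌊5329/1641⌋ = 3, remainder 406
⌊1641/406⌋ = 4, remainder 17
⌊406/17⌋ = 23, remainder 15
⌊17/15⌋ = 1, remainder 2
⌊15/2⌋ = 7, remainder 1
⌊2/1⌋ = 2, remainder 0

[3; 4, 23, 1, 7, 2]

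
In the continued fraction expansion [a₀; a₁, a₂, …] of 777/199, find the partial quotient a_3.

777 ÷ 199 → quotient 3, remainder 180
199 ÷ 180 → quotient 1, remainder 19
180 ÷ 19 → quotient 9, remainder 9
19 ÷ 9 → quotient 2, remainder 1

2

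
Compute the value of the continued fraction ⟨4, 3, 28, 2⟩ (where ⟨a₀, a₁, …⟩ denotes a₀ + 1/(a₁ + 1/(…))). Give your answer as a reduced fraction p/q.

Starting at the tail and folding back:
Start with 2.
28 + 1/(2/1) = 28 + 1/2 = 57/2
3 + 1/(57/2) = 3 + 2/57 = 173/57
4 + 1/(173/57) = 4 + 57/173 = 749/173

749/173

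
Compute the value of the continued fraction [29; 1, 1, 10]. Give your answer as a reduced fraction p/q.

a_0 = 29: 29/1
a_1 = 1: 30/1
a_2 = 1: 59/2
a_3 = 10: 620/21

620/21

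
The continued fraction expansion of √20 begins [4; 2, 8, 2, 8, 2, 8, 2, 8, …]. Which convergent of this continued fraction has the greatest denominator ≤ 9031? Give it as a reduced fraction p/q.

a_0 = 4: 4/1  (≤ bound)
a_1 = 2: 9/2  (≤ bound)
a_2 = 8: 76/17  (≤ bound)
a_3 = 2: 161/36  (≤ bound)
a_4 = 8: 1364/305  (≤ bound)
a_5 = 2: 2889/646  (≤ bound)
a_6 = 8: 24476/5473  (≤ bound)
a_7 = 2: 51841/11592  (> 9031, stop)

24476/5473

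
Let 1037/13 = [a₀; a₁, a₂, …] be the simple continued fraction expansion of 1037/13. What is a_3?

⌊1037/13⌋ = 79, remainder 10
⌊13/10⌋ = 1, remainder 3
⌊10/3⌋ = 3, remainder 1
⌊3/1⌋ = 3, remainder 0

3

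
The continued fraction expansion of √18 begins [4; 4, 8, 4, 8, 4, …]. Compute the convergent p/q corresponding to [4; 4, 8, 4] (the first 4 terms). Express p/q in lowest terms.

577/136

Starting at the tail and folding back:
Start with 4.
8 + 1/(4/1) = 8 + 1/4 = 33/4
4 + 1/(33/4) = 4 + 4/33 = 136/33
4 + 1/(136/33) = 4 + 33/136 = 577/136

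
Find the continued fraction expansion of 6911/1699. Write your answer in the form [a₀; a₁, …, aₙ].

[4; 14, 1, 3, 2, 2, 1, 3]

Run the Euclidean algorithm, recording each quotient:
6911 ÷ 1699 → quotient 4, remainder 115
1699 ÷ 115 → quotient 14, remainder 89
115 ÷ 89 → quotient 1, remainder 26
89 ÷ 26 → quotient 3, remainder 11
26 ÷ 11 → quotient 2, remainder 4
11 ÷ 4 → quotient 2, remainder 3
4 ÷ 3 → quotient 1, remainder 1
3 ÷ 1 → quotient 3, remainder 0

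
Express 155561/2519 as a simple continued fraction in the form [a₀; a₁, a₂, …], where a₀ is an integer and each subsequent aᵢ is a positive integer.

[61; 1, 3, 12, 10, 5]

Repeatedly divide and take the remainder:
⌊155561/2519⌋ = 61, remainder 1902
⌊2519/1902⌋ = 1, remainder 617
⌊1902/617⌋ = 3, remainder 51
⌊617/51⌋ = 12, remainder 5
⌊51/5⌋ = 10, remainder 1
⌊5/1⌋ = 5, remainder 0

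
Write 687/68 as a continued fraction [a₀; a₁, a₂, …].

Apply division with remainder until the remainder is 0:
687 = 10·68 + 7, so a_0 = 10
68 = 9·7 + 5, so a_1 = 9
7 = 1·5 + 2, so a_2 = 1
5 = 2·2 + 1, so a_3 = 2
2 = 2·1 + 0, so a_4 = 2

[10; 9, 1, 2, 2]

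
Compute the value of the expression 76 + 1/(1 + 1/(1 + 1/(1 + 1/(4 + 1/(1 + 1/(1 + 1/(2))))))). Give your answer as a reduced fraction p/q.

Start with 2.
1 + 1/(2/1) = 1 + 1/2 = 3/2
1 + 1/(3/2) = 1 + 2/3 = 5/3
4 + 1/(5/3) = 4 + 3/5 = 23/5
1 + 1/(23/5) = 1 + 5/23 = 28/23
1 + 1/(28/23) = 1 + 23/28 = 51/28
1 + 1/(51/28) = 1 + 28/51 = 79/51
76 + 1/(79/51) = 76 + 51/79 = 6055/79

6055/79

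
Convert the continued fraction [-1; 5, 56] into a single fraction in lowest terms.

Starting at the tail and folding back:
Start with 56.
5 + 1/(56/1) = 5 + 1/56 = 281/56
-1 + 1/(281/56) = -1 + 56/281 = -225/281

-225/281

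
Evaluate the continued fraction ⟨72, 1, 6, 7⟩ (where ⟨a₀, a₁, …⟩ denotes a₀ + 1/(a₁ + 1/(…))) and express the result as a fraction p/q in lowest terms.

3643/50

Start with 7.
6 + 1/(7/1) = 6 + 1/7 = 43/7
1 + 1/(43/7) = 1 + 7/43 = 50/43
72 + 1/(50/43) = 72 + 43/50 = 3643/50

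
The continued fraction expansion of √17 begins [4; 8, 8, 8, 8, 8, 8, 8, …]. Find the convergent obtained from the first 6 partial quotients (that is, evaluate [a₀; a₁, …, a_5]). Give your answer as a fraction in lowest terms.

143649/34840

a_0 = 4: 4/1
a_1 = 8: 33/8
a_2 = 8: 268/65
a_3 = 8: 2177/528
a_4 = 8: 17684/4289
a_5 = 8: 143649/34840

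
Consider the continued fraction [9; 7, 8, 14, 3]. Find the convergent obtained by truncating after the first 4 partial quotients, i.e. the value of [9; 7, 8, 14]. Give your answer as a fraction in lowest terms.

Start with 14.
8 + 1/(14/1) = 8 + 1/14 = 113/14
7 + 1/(113/14) = 7 + 14/113 = 805/113
9 + 1/(805/113) = 9 + 113/805 = 7358/805

7358/805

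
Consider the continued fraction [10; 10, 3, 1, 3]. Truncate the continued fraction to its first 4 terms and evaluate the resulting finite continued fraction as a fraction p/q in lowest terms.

Start with 1.
3 + 1/(1/1) = 3 + 1/1 = 4/1
10 + 1/(4/1) = 10 + 1/4 = 41/4
10 + 1/(41/4) = 10 + 4/41 = 414/41

414/41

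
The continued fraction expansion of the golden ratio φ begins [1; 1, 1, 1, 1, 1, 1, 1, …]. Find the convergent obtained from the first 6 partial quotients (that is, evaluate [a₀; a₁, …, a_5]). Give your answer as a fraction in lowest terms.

13/8

Start with 1.
1 + 1/(1/1) = 1 + 1/1 = 2/1
1 + 1/(2/1) = 1 + 1/2 = 3/2
1 + 1/(3/2) = 1 + 2/3 = 5/3
1 + 1/(5/3) = 1 + 3/5 = 8/5
1 + 1/(8/5) = 1 + 5/8 = 13/8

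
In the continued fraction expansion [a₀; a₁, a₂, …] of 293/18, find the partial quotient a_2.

Apply division with remainder until the remainder is 0:
⌊293/18⌋ = 16, remainder 5
⌊18/5⌋ = 3, remainder 3
⌊5/3⌋ = 1, remainder 2

1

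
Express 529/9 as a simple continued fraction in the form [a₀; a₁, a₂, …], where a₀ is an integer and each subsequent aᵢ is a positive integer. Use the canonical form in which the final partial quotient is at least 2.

529 ÷ 9 → quotient 58, remainder 7
9 ÷ 7 → quotient 1, remainder 2
7 ÷ 2 → quotient 3, remainder 1
2 ÷ 1 → quotient 2, remainder 0

[58; 1, 3, 2]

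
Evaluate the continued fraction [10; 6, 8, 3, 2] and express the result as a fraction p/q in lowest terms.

a_0 = 10: 10/1
a_1 = 6: 61/6
a_2 = 8: 498/49
a_3 = 3: 1555/153
a_4 = 2: 3608/355

3608/355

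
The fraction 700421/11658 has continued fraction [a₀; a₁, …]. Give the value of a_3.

1

700421 = 60·11658 + 941, so a_0 = 60
11658 = 12·941 + 366, so a_1 = 12
941 = 2·366 + 209, so a_2 = 2
366 = 1·209 + 157, so a_3 = 1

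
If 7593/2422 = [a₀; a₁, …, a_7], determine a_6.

1

⌊7593/2422⌋ = 3, remainder 327
⌊2422/327⌋ = 7, remainder 133
⌊327/133⌋ = 2, remainder 61
⌊133/61⌋ = 2, remainder 11
⌊61/11⌋ = 5, remainder 6
⌊11/6⌋ = 1, remainder 5
⌊6/5⌋ = 1, remainder 1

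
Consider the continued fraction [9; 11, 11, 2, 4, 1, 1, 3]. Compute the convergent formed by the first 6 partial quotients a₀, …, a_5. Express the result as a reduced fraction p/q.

Compute successive convergents:
a_0 = 9: 9/1
a_1 = 11: 100/11
a_2 = 11: 1109/122
a_3 = 2: 2318/255
a_4 = 4: 10381/1142
a_5 = 1: 12699/1397

12699/1397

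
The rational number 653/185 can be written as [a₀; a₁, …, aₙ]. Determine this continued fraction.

[3; 1, 1, 7, 1, 10]

⌊653/185⌋ = 3, remainder 98
⌊185/98⌋ = 1, remainder 87
⌊98/87⌋ = 1, remainder 11
⌊87/11⌋ = 7, remainder 10
⌊11/10⌋ = 1, remainder 1
⌊10/1⌋ = 10, remainder 0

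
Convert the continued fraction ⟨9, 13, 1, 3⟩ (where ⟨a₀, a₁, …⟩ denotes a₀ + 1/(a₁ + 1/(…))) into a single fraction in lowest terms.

499/55

Start with 3.
1 + 1/(3/1) = 1 + 1/3 = 4/3
13 + 1/(4/3) = 13 + 3/4 = 55/4
9 + 1/(55/4) = 9 + 4/55 = 499/55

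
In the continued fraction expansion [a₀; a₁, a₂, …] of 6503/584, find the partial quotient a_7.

2

Run the Euclidean algorithm, recording each quotient:
6503 = 11·584 + 79, so a_0 = 11
584 = 7·79 + 31, so a_1 = 7
79 = 2·31 + 17, so a_2 = 2
31 = 1·17 + 14, so a_3 = 1
17 = 1·14 + 3, so a_4 = 1
14 = 4·3 + 2, so a_5 = 4
3 = 1·2 + 1, so a_6 = 1
2 = 2·1 + 0, so a_7 = 2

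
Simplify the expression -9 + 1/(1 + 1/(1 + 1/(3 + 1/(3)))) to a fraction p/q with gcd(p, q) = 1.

Start with 3.
3 + 1/(3/1) = 3 + 1/3 = 10/3
1 + 1/(10/3) = 1 + 3/10 = 13/10
1 + 1/(13/10) = 1 + 10/13 = 23/13
-9 + 1/(23/13) = -9 + 13/23 = -194/23

-194/23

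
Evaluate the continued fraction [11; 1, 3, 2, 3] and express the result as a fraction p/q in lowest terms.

365/31

Start with 3.
2 + 1/(3/1) = 2 + 1/3 = 7/3
3 + 1/(7/3) = 3 + 3/7 = 24/7
1 + 1/(24/7) = 1 + 7/24 = 31/24
11 + 1/(31/24) = 11 + 24/31 = 365/31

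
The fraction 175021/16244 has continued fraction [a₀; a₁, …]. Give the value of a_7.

14

175021 = 10·16244 + 12581, so a_0 = 10
16244 = 1·12581 + 3663, so a_1 = 1
12581 = 3·3663 + 1592, so a_2 = 3
3663 = 2·1592 + 479, so a_3 = 2
1592 = 3·479 + 155, so a_4 = 3
479 = 3·155 + 14, so a_5 = 3
155 = 11·14 + 1, so a_6 = 11
14 = 14·1 + 0, so a_7 = 14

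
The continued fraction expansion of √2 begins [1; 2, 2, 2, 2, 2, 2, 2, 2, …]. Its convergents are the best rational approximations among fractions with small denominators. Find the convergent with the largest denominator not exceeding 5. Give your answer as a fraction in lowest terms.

7/5

List convergents until the denominator exceeds the bound:
a_0 = 1: 1/1  (≤ bound)
a_1 = 2: 3/2  (≤ bound)
a_2 = 2: 7/5  (≤ bound)
a_3 = 2: 17/12  (> 5, stop)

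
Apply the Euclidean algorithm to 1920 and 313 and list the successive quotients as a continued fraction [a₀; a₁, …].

Run the Euclidean algorithm, recording each quotient:
1920 ÷ 313 → quotient 6, remainder 42
313 ÷ 42 → quotient 7, remainder 19
42 ÷ 19 → quotient 2, remainder 4
19 ÷ 4 → quotient 4, remainder 3
4 ÷ 3 → quotient 1, remainder 1
3 ÷ 1 → quotient 3, remainder 0

[6; 7, 2, 4, 1, 3]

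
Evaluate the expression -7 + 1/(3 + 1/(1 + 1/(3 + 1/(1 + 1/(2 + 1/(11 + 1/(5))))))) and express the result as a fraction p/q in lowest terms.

Start with 5.
11 + 1/(5/1) = 11 + 1/5 = 56/5
2 + 1/(56/5) = 2 + 5/56 = 117/56
1 + 1/(117/56) = 1 + 56/117 = 173/117
3 + 1/(173/117) = 3 + 117/173 = 636/173
1 + 1/(636/173) = 1 + 173/636 = 809/636
3 + 1/(809/636) = 3 + 636/809 = 3063/809
-7 + 1/(3063/809) = -7 + 809/3063 = -20632/3063

-20632/3063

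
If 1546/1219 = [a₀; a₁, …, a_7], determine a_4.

1

1546 ÷ 1219 → quotient 1, remainder 327
1219 ÷ 327 → quotient 3, remainder 238
327 ÷ 238 → quotient 1, remainder 89
238 ÷ 89 → quotient 2, remainder 60
89 ÷ 60 → quotient 1, remainder 29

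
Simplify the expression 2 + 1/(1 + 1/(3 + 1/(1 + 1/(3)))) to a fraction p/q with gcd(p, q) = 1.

53/19

Starting at the tail and folding back:
Start with 3.
1 + 1/(3/1) = 1 + 1/3 = 4/3
3 + 1/(4/3) = 3 + 3/4 = 15/4
1 + 1/(15/4) = 1 + 4/15 = 19/15
2 + 1/(19/15) = 2 + 15/19 = 53/19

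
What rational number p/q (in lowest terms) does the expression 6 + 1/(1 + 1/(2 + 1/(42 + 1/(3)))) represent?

2561/384

Start with 3.
42 + 1/(3/1) = 42 + 1/3 = 127/3
2 + 1/(127/3) = 2 + 3/127 = 257/127
1 + 1/(257/127) = 1 + 127/257 = 384/257
6 + 1/(384/257) = 6 + 257/384 = 2561/384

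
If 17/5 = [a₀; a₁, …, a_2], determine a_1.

2

Apply division with remainder until the remainder is 0:
17 = 3·5 + 2, so a_0 = 3
5 = 2·2 + 1, so a_1 = 2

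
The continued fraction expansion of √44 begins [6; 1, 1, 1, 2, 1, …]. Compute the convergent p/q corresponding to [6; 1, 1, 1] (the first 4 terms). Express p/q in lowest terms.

Start with 1.
1 + 1/(1/1) = 1 + 1/1 = 2/1
1 + 1/(2/1) = 1 + 1/2 = 3/2
6 + 1/(3/2) = 6 + 2/3 = 20/3

20/3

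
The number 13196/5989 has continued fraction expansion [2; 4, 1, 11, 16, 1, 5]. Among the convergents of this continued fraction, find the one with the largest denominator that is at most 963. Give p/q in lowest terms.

2091/949

a_0 = 2: 2/1  (≤ bound)
a_1 = 4: 9/4  (≤ bound)
a_2 = 1: 11/5  (≤ bound)
a_3 = 11: 130/59  (≤ bound)
a_4 = 16: 2091/949  (≤ bound)
a_5 = 1: 2221/1008  (> 963, stop)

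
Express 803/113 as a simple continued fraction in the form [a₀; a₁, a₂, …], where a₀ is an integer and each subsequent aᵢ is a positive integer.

⌊803/113⌋ = 7, remainder 12
⌊113/12⌋ = 9, remainder 5
⌊12/5⌋ = 2, remainder 2
⌊5/2⌋ = 2, remainder 1
⌊2/1⌋ = 2, remainder 0

[7; 9, 2, 2, 2]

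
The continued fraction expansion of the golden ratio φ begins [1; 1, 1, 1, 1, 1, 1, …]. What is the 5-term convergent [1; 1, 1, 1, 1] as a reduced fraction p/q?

8/5

a_0 = 1: 1/1
a_1 = 1: 2/1
a_2 = 1: 3/2
a_3 = 1: 5/3
a_4 = 1: 8/5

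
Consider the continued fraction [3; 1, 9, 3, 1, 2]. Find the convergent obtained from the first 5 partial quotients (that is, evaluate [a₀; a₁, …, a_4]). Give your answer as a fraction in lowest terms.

a_0 = 3: 3/1
a_1 = 1: 4/1
a_2 = 9: 39/10
a_3 = 3: 121/31
a_4 = 1: 160/41

160/41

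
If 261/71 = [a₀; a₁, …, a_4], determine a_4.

2

Run the Euclidean algorithm, recording each quotient:
⌊261/71⌋ = 3, remainder 48
⌊71/48⌋ = 1, remainder 23
⌊48/23⌋ = 2, remainder 2
⌊23/2⌋ = 11, remainder 1
⌊2/1⌋ = 2, remainder 0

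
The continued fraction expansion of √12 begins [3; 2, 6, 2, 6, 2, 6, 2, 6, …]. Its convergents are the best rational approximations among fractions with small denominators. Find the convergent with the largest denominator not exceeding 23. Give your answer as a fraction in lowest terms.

45/13

a_0 = 3: 3/1  (≤ bound)
a_1 = 2: 7/2  (≤ bound)
a_2 = 6: 45/13  (≤ bound)
a_3 = 2: 97/28  (> 23, stop)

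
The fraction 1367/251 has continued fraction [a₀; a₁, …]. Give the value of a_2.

1367 ÷ 251 → quotient 5, remainder 112
251 ÷ 112 → quotient 2, remainder 27
112 ÷ 27 → quotient 4, remainder 4

4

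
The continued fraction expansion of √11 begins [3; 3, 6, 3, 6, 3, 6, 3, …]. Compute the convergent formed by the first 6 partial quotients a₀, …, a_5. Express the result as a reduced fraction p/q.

3970/1197

Starting at the tail and folding back:
Start with 3.
6 + 1/(3/1) = 6 + 1/3 = 19/3
3 + 1/(19/3) = 3 + 3/19 = 60/19
6 + 1/(60/19) = 6 + 19/60 = 379/60
3 + 1/(379/60) = 3 + 60/379 = 1197/379
3 + 1/(1197/379) = 3 + 379/1197 = 3970/1197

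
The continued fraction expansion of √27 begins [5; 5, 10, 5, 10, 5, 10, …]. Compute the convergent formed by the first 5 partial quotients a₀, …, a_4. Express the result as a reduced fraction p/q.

Work from the innermost term outward:
Start with 10.
5 + 1/(10/1) = 5 + 1/10 = 51/10
10 + 1/(51/10) = 10 + 10/51 = 520/51
5 + 1/(520/51) = 5 + 51/520 = 2651/520
5 + 1/(2651/520) = 5 + 520/2651 = 13775/2651

13775/2651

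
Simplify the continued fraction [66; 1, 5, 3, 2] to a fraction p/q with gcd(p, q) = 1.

Start with 2.
3 + 1/(2/1) = 3 + 1/2 = 7/2
5 + 1/(7/2) = 5 + 2/7 = 37/7
1 + 1/(37/7) = 1 + 7/37 = 44/37
66 + 1/(44/37) = 66 + 37/44 = 2941/44

2941/44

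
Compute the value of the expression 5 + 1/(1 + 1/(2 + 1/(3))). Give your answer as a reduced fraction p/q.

a_0 = 5: 5/1
a_1 = 1: 6/1
a_2 = 2: 17/3
a_3 = 3: 57/10

57/10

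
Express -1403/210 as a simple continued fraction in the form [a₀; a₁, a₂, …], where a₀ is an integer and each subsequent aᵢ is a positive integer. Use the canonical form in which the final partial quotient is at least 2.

Repeatedly divide and take the remainder:
-1403 = -7·210 + 67, so a_0 = -7
210 = 3·67 + 9, so a_1 = 3
67 = 7·9 + 4, so a_2 = 7
9 = 2·4 + 1, so a_3 = 2
4 = 4·1 + 0, so a_4 = 4

[-7; 3, 7, 2, 4]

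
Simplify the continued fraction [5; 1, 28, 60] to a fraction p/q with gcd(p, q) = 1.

Start with 60.
28 + 1/(60/1) = 28 + 1/60 = 1681/60
1 + 1/(1681/60) = 1 + 60/1681 = 1741/1681
5 + 1/(1741/1681) = 5 + 1681/1741 = 10386/1741

10386/1741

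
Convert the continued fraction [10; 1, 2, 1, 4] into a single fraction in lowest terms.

204/19

Start with 4.
1 + 1/(4/1) = 1 + 1/4 = 5/4
2 + 1/(5/4) = 2 + 4/5 = 14/5
1 + 1/(14/5) = 1 + 5/14 = 19/14
10 + 1/(19/14) = 10 + 14/19 = 204/19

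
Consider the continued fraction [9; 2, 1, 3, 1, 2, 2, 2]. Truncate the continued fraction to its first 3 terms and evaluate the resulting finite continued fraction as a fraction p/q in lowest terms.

Work from the innermost term outward:
Start with 1.
2 + 1/(1/1) = 2 + 1/1 = 3/1
9 + 1/(3/1) = 9 + 1/3 = 28/3

28/3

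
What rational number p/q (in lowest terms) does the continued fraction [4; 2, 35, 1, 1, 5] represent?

a_0 = 4: 4/1
a_1 = 2: 9/2
a_2 = 35: 319/71
a_3 = 1: 328/73
a_4 = 1: 647/144
a_5 = 5: 3563/793

3563/793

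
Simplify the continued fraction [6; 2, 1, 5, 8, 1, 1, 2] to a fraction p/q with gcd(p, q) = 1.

4739/746

Start with 2.
1 + 1/(2/1) = 1 + 1/2 = 3/2
1 + 1/(3/2) = 1 + 2/3 = 5/3
8 + 1/(5/3) = 8 + 3/5 = 43/5
5 + 1/(43/5) = 5 + 5/43 = 220/43
1 + 1/(220/43) = 1 + 43/220 = 263/220
2 + 1/(263/220) = 2 + 220/263 = 746/263
6 + 1/(746/263) = 6 + 263/746 = 4739/746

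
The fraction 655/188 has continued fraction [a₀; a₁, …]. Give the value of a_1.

2

655 ÷ 188 → quotient 3, remainder 91
188 ÷ 91 → quotient 2, remainder 6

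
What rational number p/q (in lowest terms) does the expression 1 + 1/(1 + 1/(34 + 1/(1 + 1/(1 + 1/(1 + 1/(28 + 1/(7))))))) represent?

42547/21576

a_0 = 1: 1/1
a_1 = 1: 2/1
a_2 = 34: 69/35
a_3 = 1: 71/36
a_4 = 1: 140/71
a_5 = 1: 211/107
a_6 = 28: 6048/3067
a_7 = 7: 42547/21576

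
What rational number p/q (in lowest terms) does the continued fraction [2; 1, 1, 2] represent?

Start with 2.
1 + 1/(2/1) = 1 + 1/2 = 3/2
1 + 1/(3/2) = 1 + 2/3 = 5/3
2 + 1/(5/3) = 2 + 3/5 = 13/5

13/5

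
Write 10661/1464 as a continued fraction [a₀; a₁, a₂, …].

[7; 3, 1, 1, 5, 12, 3]

10661 = 7·1464 + 413, so a_0 = 7
1464 = 3·413 + 225, so a_1 = 3
413 = 1·225 + 188, so a_2 = 1
225 = 1·188 + 37, so a_3 = 1
188 = 5·37 + 3, so a_4 = 5
37 = 12·3 + 1, so a_5 = 12
3 = 3·1 + 0, so a_6 = 3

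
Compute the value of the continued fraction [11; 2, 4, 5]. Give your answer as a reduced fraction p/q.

538/47

Start with 5.
4 + 1/(5/1) = 4 + 1/5 = 21/5
2 + 1/(21/5) = 2 + 5/21 = 47/21
11 + 1/(47/21) = 11 + 21/47 = 538/47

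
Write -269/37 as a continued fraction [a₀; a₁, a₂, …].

-269 = -8·37 + 27, so a_0 = -8
37 = 1·27 + 10, so a_1 = 1
27 = 2·10 + 7, so a_2 = 2
10 = 1·7 + 3, so a_3 = 1
7 = 2·3 + 1, so a_4 = 2
3 = 3·1 + 0, so a_5 = 3

[-8; 1, 2, 1, 2, 3]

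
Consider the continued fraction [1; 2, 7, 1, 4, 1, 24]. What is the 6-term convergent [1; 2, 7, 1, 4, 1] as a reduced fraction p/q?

147/100

Start with 1.
4 + 1/(1/1) = 4 + 1/1 = 5/1
1 + 1/(5/1) = 1 + 1/5 = 6/5
7 + 1/(6/5) = 7 + 5/6 = 47/6
2 + 1/(47/6) = 2 + 6/47 = 100/47
1 + 1/(100/47) = 1 + 47/100 = 147/100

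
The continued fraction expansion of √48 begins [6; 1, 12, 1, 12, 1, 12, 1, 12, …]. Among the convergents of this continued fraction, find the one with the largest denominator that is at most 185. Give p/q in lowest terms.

List convergents until the denominator exceeds the bound:
a_0 = 6: 6/1  (≤ bound)
a_1 = 1: 7/1  (≤ bound)
a_2 = 12: 90/13  (≤ bound)
a_3 = 1: 97/14  (≤ bound)
a_4 = 12: 1254/181  (≤ bound)
a_5 = 1: 1351/195  (> 185, stop)

1254/181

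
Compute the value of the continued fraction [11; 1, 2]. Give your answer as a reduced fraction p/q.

35/3

Collapse the nested fraction from the inside out:
Start with 2.
1 + 1/(2/1) = 1 + 1/2 = 3/2
11 + 1/(3/2) = 11 + 2/3 = 35/3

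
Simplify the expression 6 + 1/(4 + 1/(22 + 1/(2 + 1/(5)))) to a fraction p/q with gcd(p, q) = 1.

6241/999

Start with 5.
2 + 1/(5/1) = 2 + 1/5 = 11/5
22 + 1/(11/5) = 22 + 5/11 = 247/11
4 + 1/(247/11) = 4 + 11/247 = 999/247
6 + 1/(999/247) = 6 + 247/999 = 6241/999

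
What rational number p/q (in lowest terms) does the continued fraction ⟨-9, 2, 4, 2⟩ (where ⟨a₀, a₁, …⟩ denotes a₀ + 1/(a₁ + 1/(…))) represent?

a_0 = -9: -9/1
a_1 = 2: -17/2
a_2 = 4: -77/9
a_3 = 2: -171/20

-171/20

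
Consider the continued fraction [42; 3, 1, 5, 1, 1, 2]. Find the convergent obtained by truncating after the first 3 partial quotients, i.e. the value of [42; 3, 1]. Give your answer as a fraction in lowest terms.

Start with 1.
3 + 1/(1/1) = 3 + 1/1 = 4/1
42 + 1/(4/1) = 42 + 1/4 = 169/4

169/4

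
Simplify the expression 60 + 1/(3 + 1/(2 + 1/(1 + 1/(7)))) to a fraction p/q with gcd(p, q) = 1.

4643/77

Work from the innermost term outward:
Start with 7.
1 + 1/(7/1) = 1 + 1/7 = 8/7
2 + 1/(8/7) = 2 + 7/8 = 23/8
3 + 1/(23/8) = 3 + 8/23 = 77/23
60 + 1/(77/23) = 60 + 23/77 = 4643/77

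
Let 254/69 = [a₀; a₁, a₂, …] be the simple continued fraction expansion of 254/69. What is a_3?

Repeatedly divide and take the remainder:
⌊254/69⌋ = 3, remainder 47
⌊69/47⌋ = 1, remainder 22
⌊47/22⌋ = 2, remainder 3
⌊22/3⌋ = 7, remainder 1

7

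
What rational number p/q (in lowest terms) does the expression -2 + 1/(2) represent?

-3/2

Start with 2.
-2 + 1/(2/1) = -2 + 1/2 = -3/2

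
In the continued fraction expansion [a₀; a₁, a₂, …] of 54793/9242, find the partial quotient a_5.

⌊54793/9242⌋ = 5, remainder 8583
⌊9242/8583⌋ = 1, remainder 659
⌊8583/659⌋ = 13, remainder 16
⌊659/16⌋ = 41, remainder 3
⌊16/3⌋ = 5, remainder 1
⌊3/1⌋ = 3, remainder 0

3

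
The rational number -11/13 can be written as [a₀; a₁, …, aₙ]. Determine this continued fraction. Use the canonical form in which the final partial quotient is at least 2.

Apply division with remainder until the remainder is 0:
-11 = -1·13 + 2, so a_0 = -1
13 = 6·2 + 1, so a_1 = 6
2 = 2·1 + 0, so a_2 = 2

[-1; 6, 2]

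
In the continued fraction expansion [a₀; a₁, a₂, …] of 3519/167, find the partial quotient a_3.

Apply division with remainder until the remainder is 0:
3519 ÷ 167 → quotient 21, remainder 12
167 ÷ 12 → quotient 13, remainder 11
12 ÷ 11 → quotient 1, remainder 1
11 ÷ 1 → quotient 11, remainder 0

11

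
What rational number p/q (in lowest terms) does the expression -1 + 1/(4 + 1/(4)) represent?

a_0 = -1: -1/1
a_1 = 4: -3/4
a_2 = 4: -13/17

-13/17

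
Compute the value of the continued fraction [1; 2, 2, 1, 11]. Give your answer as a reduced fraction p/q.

Start with 11.
1 + 1/(11/1) = 1 + 1/11 = 12/11
2 + 1/(12/11) = 2 + 11/12 = 35/12
2 + 1/(35/12) = 2 + 12/35 = 82/35
1 + 1/(82/35) = 1 + 35/82 = 117/82

117/82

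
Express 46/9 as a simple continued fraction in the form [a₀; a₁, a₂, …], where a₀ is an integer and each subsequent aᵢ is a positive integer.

[5; 9]

46 = 5·9 + 1, so a_0 = 5
9 = 9·1 + 0, so a_1 = 9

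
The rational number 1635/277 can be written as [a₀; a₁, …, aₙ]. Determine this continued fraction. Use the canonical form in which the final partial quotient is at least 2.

Run the Euclidean algorithm, recording each quotient:
⌊1635/277⌋ = 5, remainder 250
⌊277/250⌋ = 1, remainder 27
⌊250/27⌋ = 9, remainder 7
⌊27/7⌋ = 3, remainder 6
⌊7/6⌋ = 1, remainder 1
⌊6/1⌋ = 6, remainder 0

[5; 1, 9, 3, 1, 6]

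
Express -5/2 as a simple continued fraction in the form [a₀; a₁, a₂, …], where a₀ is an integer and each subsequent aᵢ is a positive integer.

Run the Euclidean algorithm, recording each quotient:
-5 = -3·2 + 1, so a_0 = -3
2 = 2·1 + 0, so a_1 = 2

[-3; 2]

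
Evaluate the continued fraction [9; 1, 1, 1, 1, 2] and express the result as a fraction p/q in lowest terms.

125/13

Start with 2.
1 + 1/(2/1) = 1 + 1/2 = 3/2
1 + 1/(3/2) = 1 + 2/3 = 5/3
1 + 1/(5/3) = 1 + 3/5 = 8/5
1 + 1/(8/5) = 1 + 5/8 = 13/8
9 + 1/(13/8) = 9 + 8/13 = 125/13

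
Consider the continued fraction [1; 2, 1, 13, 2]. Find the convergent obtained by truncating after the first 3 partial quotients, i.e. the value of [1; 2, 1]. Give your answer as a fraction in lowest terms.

Starting at the tail and folding back:
Start with 1.
2 + 1/(1/1) = 2 + 1/1 = 3/1
1 + 1/(3/1) = 1 + 1/3 = 4/3

4/3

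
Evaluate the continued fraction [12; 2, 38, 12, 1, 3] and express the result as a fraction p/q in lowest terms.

Use the convergent recurrence hₖ = aₖ·hₖ₋₁ + hₖ₋₂ (and likewise for the denominators kₖ):
a_0 = 12: 12/1
a_1 = 2: 25/2
a_2 = 38: 962/77
a_3 = 12: 11569/926
a_4 = 1: 12531/1003
a_5 = 3: 49162/3935

49162/3935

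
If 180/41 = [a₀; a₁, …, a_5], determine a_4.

3

180 = 4·41 + 16, so a_0 = 4
41 = 2·16 + 9, so a_1 = 2
16 = 1·9 + 7, so a_2 = 1
9 = 1·7 + 2, so a_3 = 1
7 = 3·2 + 1, so a_4 = 3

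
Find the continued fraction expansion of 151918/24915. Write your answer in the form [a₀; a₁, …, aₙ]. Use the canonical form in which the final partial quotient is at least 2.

[6; 10, 3, 1, 4, 1, 2, 37]

⌊151918/24915⌋ = 6, remainder 2428
⌊24915/2428⌋ = 10, remainder 635
⌊2428/635⌋ = 3, remainder 523
⌊635/523⌋ = 1, remainder 112
⌊523/112⌋ = 4, remainder 75
⌊112/75⌋ = 1, remainder 37
⌊75/37⌋ = 2, remainder 1
⌊37/1⌋ = 37, remainder 0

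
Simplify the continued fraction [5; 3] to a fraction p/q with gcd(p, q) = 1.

a_0 = 5: 5/1
a_1 = 3: 16/3

16/3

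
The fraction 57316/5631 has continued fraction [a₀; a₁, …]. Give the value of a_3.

Repeatedly divide and take the remainder:
57316 = 10·5631 + 1006, so a_0 = 10
5631 = 5·1006 + 601, so a_1 = 5
1006 = 1·601 + 405, so a_2 = 1
601 = 1·405 + 196, so a_3 = 1

1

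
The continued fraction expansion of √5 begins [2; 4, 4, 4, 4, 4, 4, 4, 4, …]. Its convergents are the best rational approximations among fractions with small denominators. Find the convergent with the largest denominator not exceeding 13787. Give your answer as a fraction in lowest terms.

12238/5473

List convergents until the denominator exceeds the bound:
a_0 = 2: 2/1  (≤ bound)
a_1 = 4: 9/4  (≤ bound)
a_2 = 4: 38/17  (≤ bound)
a_3 = 4: 161/72  (≤ bound)
a_4 = 4: 682/305  (≤ bound)
a_5 = 4: 2889/1292  (≤ bound)
a_6 = 4: 12238/5473  (≤ bound)
a_7 = 4: 51841/23184  (> 13787, stop)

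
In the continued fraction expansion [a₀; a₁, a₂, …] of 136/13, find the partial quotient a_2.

Apply division with remainder until the remainder is 0:
⌊136/13⌋ = 10, remainder 6
⌊13/6⌋ = 2, remainder 1
⌊6/1⌋ = 6, remainder 0

6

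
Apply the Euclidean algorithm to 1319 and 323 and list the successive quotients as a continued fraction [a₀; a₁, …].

[4; 11, 1, 26]

1319 = 4·323 + 27, so a_0 = 4
323 = 11·27 + 26, so a_1 = 11
27 = 1·26 + 1, so a_2 = 1
26 = 26·1 + 0, so a_3 = 26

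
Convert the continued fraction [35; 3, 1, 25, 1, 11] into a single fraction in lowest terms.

45123/1280

Collapse the nested fraction from the inside out:
Start with 11.
1 + 1/(11/1) = 1 + 1/11 = 12/11
25 + 1/(12/11) = 25 + 11/12 = 311/12
1 + 1/(311/12) = 1 + 12/311 = 323/311
3 + 1/(323/311) = 3 + 311/323 = 1280/323
35 + 1/(1280/323) = 35 + 323/1280 = 45123/1280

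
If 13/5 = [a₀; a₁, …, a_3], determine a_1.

1

13 ÷ 5 → quotient 2, remainder 3
5 ÷ 3 → quotient 1, remainder 2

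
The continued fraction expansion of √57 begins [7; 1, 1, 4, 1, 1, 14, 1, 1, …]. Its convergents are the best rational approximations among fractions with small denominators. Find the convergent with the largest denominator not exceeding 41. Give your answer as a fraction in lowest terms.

a_0 = 7: 7/1  (≤ bound)
a_1 = 1: 8/1  (≤ bound)
a_2 = 1: 15/2  (≤ bound)
a_3 = 4: 68/9  (≤ bound)
a_4 = 1: 83/11  (≤ bound)
a_5 = 1: 151/20  (≤ bound)
a_6 = 14: 2197/291  (> 41, stop)

151/20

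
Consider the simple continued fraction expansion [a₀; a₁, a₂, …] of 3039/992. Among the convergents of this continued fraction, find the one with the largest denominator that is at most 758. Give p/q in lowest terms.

193/63

a_0 = 3: 3/1  (≤ bound)
a_1 = 15: 46/15  (≤ bound)
a_2 = 1: 49/16  (≤ bound)
a_3 = 2: 144/47  (≤ bound)
a_4 = 1: 193/63  (≤ bound)
a_5 = 15: 3039/992  (> 758, stop)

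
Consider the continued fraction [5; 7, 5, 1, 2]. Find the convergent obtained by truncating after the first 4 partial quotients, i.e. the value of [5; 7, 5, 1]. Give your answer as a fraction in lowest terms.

Start with 1.
5 + 1/(1/1) = 5 + 1/1 = 6/1
7 + 1/(6/1) = 7 + 1/6 = 43/6
5 + 1/(43/6) = 5 + 6/43 = 221/43

221/43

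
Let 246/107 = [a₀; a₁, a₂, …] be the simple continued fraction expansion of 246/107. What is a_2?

2

Run the Euclidean algorithm, recording each quotient:
246 ÷ 107 → quotient 2, remainder 32
107 ÷ 32 → quotient 3, remainder 11
32 ÷ 11 → quotient 2, remainder 10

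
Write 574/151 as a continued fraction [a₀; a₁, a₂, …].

574 = 3·151 + 121, so a_0 = 3
151 = 1·121 + 30, so a_1 = 1
121 = 4·30 + 1, so a_2 = 4
30 = 30·1 + 0, so a_3 = 30

[3; 1, 4, 30]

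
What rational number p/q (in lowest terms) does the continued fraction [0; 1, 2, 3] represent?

7/10

a_0 = 0: 0/1
a_1 = 1: 1/1
a_2 = 2: 2/3
a_3 = 3: 7/10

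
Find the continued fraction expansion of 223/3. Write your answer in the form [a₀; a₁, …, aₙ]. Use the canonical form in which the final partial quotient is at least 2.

[74; 3]

223 = 74·3 + 1, so a_0 = 74
3 = 3·1 + 0, so a_1 = 3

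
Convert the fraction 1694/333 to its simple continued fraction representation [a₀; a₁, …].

[5; 11, 2, 14]

1694 = 5·333 + 29, so a_0 = 5
333 = 11·29 + 14, so a_1 = 11
29 = 2·14 + 1, so a_2 = 2
14 = 14·1 + 0, so a_3 = 14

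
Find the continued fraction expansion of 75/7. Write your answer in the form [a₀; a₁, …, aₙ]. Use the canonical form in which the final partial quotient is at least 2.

75 ÷ 7 → quotient 10, remainder 5
7 ÷ 5 → quotient 1, remainder 2
5 ÷ 2 → quotient 2, remainder 1
2 ÷ 1 → quotient 2, remainder 0

[10; 1, 2, 2]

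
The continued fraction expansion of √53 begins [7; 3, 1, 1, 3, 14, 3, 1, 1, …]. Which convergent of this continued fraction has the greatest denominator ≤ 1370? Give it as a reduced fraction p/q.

List convergents until the denominator exceeds the bound:
a_0 = 7: 7/1  (≤ bound)
a_1 = 3: 22/3  (≤ bound)
a_2 = 1: 29/4  (≤ bound)
a_3 = 1: 51/7  (≤ bound)
a_4 = 3: 182/25  (≤ bound)
a_5 = 14: 2599/357  (≤ bound)
a_6 = 3: 7979/1096  (≤ bound)
a_7 = 1: 10578/1453  (> 1370, stop)

7979/1096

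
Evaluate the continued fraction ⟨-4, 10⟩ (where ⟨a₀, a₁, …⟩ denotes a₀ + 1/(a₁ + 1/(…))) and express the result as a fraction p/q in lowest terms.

-39/10

Use the convergent recurrence hₖ = aₖ·hₖ₋₁ + hₖ₋₂ (and likewise for the denominators kₖ):
a_0 = -4: -4/1
a_1 = 10: -39/10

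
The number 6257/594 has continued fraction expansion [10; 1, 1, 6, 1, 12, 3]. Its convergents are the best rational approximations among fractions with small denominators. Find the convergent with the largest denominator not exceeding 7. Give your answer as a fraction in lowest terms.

21/2

a_0 = 10: 10/1  (≤ bound)
a_1 = 1: 11/1  (≤ bound)
a_2 = 1: 21/2  (≤ bound)
a_3 = 6: 137/13  (> 7, stop)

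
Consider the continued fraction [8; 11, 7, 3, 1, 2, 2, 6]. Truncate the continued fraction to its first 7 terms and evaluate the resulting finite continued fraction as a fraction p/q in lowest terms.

17029/2105

Work from the innermost term outward:
Start with 2.
2 + 1/(2/1) = 2 + 1/2 = 5/2
1 + 1/(5/2) = 1 + 2/5 = 7/5
3 + 1/(7/5) = 3 + 5/7 = 26/7
7 + 1/(26/7) = 7 + 7/26 = 189/26
11 + 1/(189/26) = 11 + 26/189 = 2105/189
8 + 1/(2105/189) = 8 + 189/2105 = 17029/2105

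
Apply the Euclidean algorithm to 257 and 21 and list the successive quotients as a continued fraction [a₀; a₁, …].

[12; 4, 5]

257 = 12·21 + 5, so a_0 = 12
21 = 4·5 + 1, so a_1 = 4
5 = 5·1 + 0, so a_2 = 5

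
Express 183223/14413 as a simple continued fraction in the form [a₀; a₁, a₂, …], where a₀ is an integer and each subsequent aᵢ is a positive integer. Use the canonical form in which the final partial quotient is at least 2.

[12; 1, 2, 2, 10, 13, 15]

⌊183223/14413⌋ = 12, remainder 10267
⌊14413/10267⌋ = 1, remainder 4146
⌊10267/4146⌋ = 2, remainder 1975
⌊4146/1975⌋ = 2, remainder 196
⌊1975/196⌋ = 10, remainder 15
⌊196/15⌋ = 13, remainder 1
⌊15/1⌋ = 15, remainder 0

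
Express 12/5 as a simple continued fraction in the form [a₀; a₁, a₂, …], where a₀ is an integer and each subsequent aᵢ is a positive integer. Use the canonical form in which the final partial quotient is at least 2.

Run the Euclidean algorithm, recording each quotient:
12 = 2·5 + 2, so a_0 = 2
5 = 2·2 + 1, so a_1 = 2
2 = 2·1 + 0, so a_2 = 2

[2; 2, 2]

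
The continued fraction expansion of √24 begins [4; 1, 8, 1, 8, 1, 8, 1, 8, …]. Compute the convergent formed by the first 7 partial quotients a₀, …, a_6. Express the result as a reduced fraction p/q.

4316/881

Collapse the nested fraction from the inside out:
Start with 8.
1 + 1/(8/1) = 1 + 1/8 = 9/8
8 + 1/(9/8) = 8 + 8/9 = 80/9
1 + 1/(80/9) = 1 + 9/80 = 89/80
8 + 1/(89/80) = 8 + 80/89 = 792/89
1 + 1/(792/89) = 1 + 89/792 = 881/792
4 + 1/(881/792) = 4 + 792/881 = 4316/881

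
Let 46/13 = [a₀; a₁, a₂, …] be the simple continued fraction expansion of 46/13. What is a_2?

1

46 ÷ 13 → quotient 3, remainder 7
13 ÷ 7 → quotient 1, remainder 6
7 ÷ 6 → quotient 1, remainder 1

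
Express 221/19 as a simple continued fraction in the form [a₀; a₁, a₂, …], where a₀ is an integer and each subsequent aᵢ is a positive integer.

[11; 1, 1, 1, 2, 2]

⌊221/19⌋ = 11, remainder 12
⌊19/12⌋ = 1, remainder 7
⌊12/7⌋ = 1, remainder 5
⌊7/5⌋ = 1, remainder 2
⌊5/2⌋ = 2, remainder 1
⌊2/1⌋ = 2, remainder 0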